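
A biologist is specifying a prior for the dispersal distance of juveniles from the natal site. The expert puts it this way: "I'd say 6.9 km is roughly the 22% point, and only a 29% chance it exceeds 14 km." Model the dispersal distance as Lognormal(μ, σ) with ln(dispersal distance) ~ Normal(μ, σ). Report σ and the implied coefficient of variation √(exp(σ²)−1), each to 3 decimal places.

If T ~ Lognormal(μ,σ) then ln T ~ Normal(μ,σ), so the p-quantile of ln T is μ + z_p·σ.
ln(6.9) = 1.932 and ln(14) = 2.639; z_{0.22} = -0.7722, z_{0.71} = 0.5534.
σ = (2.639 − 1.932)/(0.5534 − (-0.7722)) = 0.534.
μ = 1.932 − (-0.7722)·0.534 = 2.344.
CV = √(exp(σ²)−1) = √(exp(0.2849)−1) = 0.574.

σ ≈ 0.534, CV ≈ 0.574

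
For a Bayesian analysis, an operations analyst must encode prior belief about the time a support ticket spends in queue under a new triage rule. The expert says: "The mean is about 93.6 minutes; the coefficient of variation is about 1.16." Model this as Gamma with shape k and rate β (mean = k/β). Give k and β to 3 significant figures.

For Gamma(k, rate β): mean = k/β, variance = k/β², so CV = 1/√k.
CV = 1.16, hence k = 1/CV² = 0.743.
Then β = k/mean = 0.743/93.6 = 0.00794.

k ≈ 0.743, β ≈ 0.00794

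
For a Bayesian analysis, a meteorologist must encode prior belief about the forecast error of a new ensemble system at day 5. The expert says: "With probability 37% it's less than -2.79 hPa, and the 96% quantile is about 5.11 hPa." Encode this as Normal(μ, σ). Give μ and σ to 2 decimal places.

The p-quantile of Normal(μ,σ) is μ + z_p·σ, with z_{0.37} = -0.3319 and z_{0.96} = 1.751.
Eliminate σ: μ = (z₂·x₁ − z₁·x₂)/(z₂ − z₁) = (1.751·-2.79 − (-0.3319)·5.11)/2.083 = -1.53.
Then σ = (x₂ − x₁)/(z₂ − z₁) = (5.11 − -2.79)/2.083 = 3.79.

μ = -1.53, σ = 3.79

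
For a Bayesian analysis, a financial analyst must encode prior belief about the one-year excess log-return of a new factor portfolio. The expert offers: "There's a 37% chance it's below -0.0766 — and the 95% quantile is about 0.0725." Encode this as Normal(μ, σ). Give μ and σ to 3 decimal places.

The p-quantile of Normal(μ,σ) is μ + z_p·σ, with z_{0.37} = -0.3319 and z_{0.95} = 1.645.
Eliminate σ: μ = (z₂·x₁ − z₁·x₂)/(z₂ − z₁) = (1.645·-0.0766 − (-0.3319)·0.0725)/1.977 = -0.052.
Then σ = (x₂ − x₁)/(z₂ − z₁) = (0.0725 − -0.0766)/1.977 = 0.075.

μ = -0.052, σ = 0.075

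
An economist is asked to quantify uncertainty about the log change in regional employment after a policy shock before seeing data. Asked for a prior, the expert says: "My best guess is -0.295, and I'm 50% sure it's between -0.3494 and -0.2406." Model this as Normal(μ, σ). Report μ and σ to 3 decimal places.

μ = -0.295, σ = 0.081

A symmetric 50% interval runs μ ± z·σ with z = 0.6745.
Half-width = 0.0544, so σ = 0.0544/0.6745 = 0.081.
μ is the stated best guess, -0.295.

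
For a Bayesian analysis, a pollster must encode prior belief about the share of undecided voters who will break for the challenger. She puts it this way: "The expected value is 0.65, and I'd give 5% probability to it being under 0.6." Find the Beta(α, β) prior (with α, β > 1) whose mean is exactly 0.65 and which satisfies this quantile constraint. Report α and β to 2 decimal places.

α ≈ 163.84, β ≈ 88.22

With mean 0.65 fixed, write α = 0.65s, β = 0.35s where s = α+β.
Need P(θ < 0.6) = 0.05 under Beta(0.65s, 0.35s). Normal approximation: (q−m)/√(m(1−m)/s) ≈ z_{0.05} = -1.64, so s ≈ 0.65·0.35·(-1.64)²/(0.6−0.65)² = 246.2.
At s = 246.2: P(θ<0.6) ≈ 0.052. Adjusting to match 0.05 gives s ≈ 252.07.
So α = 0.65·252.07 ≈ 163.84, β = 0.35·252.07 ≈ 88.22.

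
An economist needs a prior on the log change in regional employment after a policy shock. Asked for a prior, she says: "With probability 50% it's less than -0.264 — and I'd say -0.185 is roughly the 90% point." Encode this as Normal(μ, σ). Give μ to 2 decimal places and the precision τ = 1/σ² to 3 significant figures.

μ = -0.26, τ = 263

The p-quantile of Normal(μ,σ) is μ + z_p·σ, with z_{0.5} = 0 and z_{0.9} = 1.282.
Eliminate σ: μ = (z₂·x₁ − z₁·x₂)/(z₂ − z₁) = (1.282·-0.264 − (0)·-0.185)/1.282 = -0.26.
Then σ = (x₂ − x₁)/(z₂ − z₁) = (-0.185 − -0.264)/1.282 = 0.06.
Precision τ = 1/σ² = 1/0.06164² = 263.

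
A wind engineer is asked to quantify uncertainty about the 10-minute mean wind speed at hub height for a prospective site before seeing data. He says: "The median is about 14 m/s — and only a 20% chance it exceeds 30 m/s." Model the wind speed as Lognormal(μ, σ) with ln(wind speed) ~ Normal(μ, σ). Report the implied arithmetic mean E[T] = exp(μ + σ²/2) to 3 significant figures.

If T ~ Lognormal(μ,σ) then ln T ~ Normal(μ,σ), so the p-quantile of ln T is μ + z_p·σ.
ln(14) = 2.639 and ln(30) = 3.401; z_{0.5} = 0, z_{0.8} = 0.8416.
σ = (3.401 − 2.639)/(0.8416 − (0)) = 0.906.
μ = 2.639 − (0)·0.906 = 2.639.
E[T] = exp(μ + σ²/2) = exp(2.639 + 0.4100) = 21.1 m/s.

E[T] ≈ 21.1 m/s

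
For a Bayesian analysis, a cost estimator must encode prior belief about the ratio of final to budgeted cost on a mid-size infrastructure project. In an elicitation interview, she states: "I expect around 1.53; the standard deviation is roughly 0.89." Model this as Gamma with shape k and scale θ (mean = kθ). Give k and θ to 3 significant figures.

For Gamma(k, scale θ): mean = kθ, variance = kθ², so CV = 1/√k.
CV = SD/mean = 0.89/1.53 = 0.5817, hence k = 1/CV² = 2.96.
Then θ = mean/k = 1.53/2.96 = 0.518.

k ≈ 2.96, θ ≈ 0.518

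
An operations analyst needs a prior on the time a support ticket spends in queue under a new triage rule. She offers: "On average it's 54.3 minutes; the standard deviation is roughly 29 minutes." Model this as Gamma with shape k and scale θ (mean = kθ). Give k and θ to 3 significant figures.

k ≈ 3.51, θ ≈ 15.5

For Gamma(k, scale θ): mean = kθ, variance = kθ², so CV = 1/√k.
CV = SD/mean = 29/54.3 = 0.5341, hence k = 1/CV² = 3.51.
Then θ = mean/k = 54.3/3.51 = 15.5.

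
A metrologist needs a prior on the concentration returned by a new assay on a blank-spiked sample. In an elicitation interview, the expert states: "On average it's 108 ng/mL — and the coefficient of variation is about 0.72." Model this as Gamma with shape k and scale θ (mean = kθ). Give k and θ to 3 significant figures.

For Gamma(k, scale θ): mean = kθ, variance = kθ², so CV = 1/√k.
CV = 0.72, hence k = 1/CV² = 1.93.
Then θ = mean/k = 108/1.93 = 56.

k ≈ 1.93, θ ≈ 56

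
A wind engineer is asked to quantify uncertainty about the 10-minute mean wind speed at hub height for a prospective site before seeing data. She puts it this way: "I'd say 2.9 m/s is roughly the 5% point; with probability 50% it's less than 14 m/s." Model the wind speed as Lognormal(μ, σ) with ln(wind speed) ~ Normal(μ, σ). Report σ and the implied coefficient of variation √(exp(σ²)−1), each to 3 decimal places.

σ ≈ 0.957, CV ≈ 1.225

If T ~ Lognormal(μ,σ) then ln T ~ Normal(μ,σ), so the p-quantile of ln T is μ + z_p·σ.
ln(2.9) = 1.065 and ln(14) = 2.639; z_{0.05} = -1.645, z_{0.5} = 0.
σ = (2.639 − 1.065)/(0 − (-1.645)) = 0.957.
μ = 1.065 − (-1.645)·0.957 = 2.639.
CV = √(exp(σ²)−1) = √(exp(0.9161)−1) = 1.225.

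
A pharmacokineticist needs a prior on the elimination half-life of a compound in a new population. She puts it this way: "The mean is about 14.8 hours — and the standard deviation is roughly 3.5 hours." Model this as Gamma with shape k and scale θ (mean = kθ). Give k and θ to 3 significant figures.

For Gamma(k, scale θ): mean = kθ, variance = kθ², so CV = 1/√k.
CV = SD/mean = 3.5/14.8 = 0.2365, hence k = 1/CV² = 17.9.
Then θ = mean/k = 14.8/17.9 = 0.828.

k ≈ 17.9, θ ≈ 0.828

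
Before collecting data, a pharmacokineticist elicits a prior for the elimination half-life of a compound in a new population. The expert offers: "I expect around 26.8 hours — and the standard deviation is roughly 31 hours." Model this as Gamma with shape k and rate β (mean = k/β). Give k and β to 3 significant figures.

For Gamma(k, rate β): mean = k/β, variance = k/β², so CV = 1/√k.
CV = SD/mean = 31/26.8 = 1.157, hence k = 1/CV² = 0.747.
Then β = k/mean = 0.747/26.8 = 0.0279.

k ≈ 0.747, β ≈ 0.0279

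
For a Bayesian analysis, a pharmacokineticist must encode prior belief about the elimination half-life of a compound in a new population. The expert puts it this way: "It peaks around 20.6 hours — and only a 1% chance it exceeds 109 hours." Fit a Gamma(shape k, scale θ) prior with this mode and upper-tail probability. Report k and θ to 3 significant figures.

k ≈ 2.39, θ ≈ 14.8

Gamma(k,θ) with k>1 has mode (k−1)θ, so θ = 20.6/(k−1).
Need P(X < 109) = 0.99 with θ tied to k this way. Start at k = 2, θ = 20.6: P(X<109) ≈ 0.968.
Too low — raise k to concentrate. Iterating converges to k ≈ 2.39.
Then θ = 20.6/(2.39−1) ≈ 14.8.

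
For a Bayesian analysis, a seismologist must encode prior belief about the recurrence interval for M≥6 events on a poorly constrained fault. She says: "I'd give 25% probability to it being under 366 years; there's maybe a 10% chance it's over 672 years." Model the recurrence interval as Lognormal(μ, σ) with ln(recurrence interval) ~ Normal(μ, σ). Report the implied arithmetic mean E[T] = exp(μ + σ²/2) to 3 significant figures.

If T ~ Lognormal(μ,σ) then ln T ~ Normal(μ,σ), so the p-quantile of ln T is μ + z_p·σ.
ln(366) = 5.903 and ln(672) = 6.51; z_{0.25} = -0.6745, z_{0.9} = 1.282.
σ = (6.51 − 5.903)/(1.282 − (-0.6745)) = 0.311.
μ = 5.903 − (-0.6745)·0.311 = 6.112.
E[T] = exp(μ + σ²/2) = exp(6.112 + 0.0482) = 474 years.

E[T] ≈ 474 years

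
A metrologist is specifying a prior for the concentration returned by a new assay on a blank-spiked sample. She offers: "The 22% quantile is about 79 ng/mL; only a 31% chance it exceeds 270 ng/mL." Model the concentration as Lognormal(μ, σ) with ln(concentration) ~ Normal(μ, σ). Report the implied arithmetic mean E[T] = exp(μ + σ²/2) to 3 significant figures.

If T ~ Lognormal(μ,σ) then ln T ~ Normal(μ,σ), so the p-quantile of ln T is μ + z_p·σ.
ln(79) = 4.369 and ln(270) = 5.598; z_{0.22} = -0.7722, z_{0.69} = 0.4959.
σ = (5.598 − 4.369)/(0.4959 − (-0.7722)) = 0.969.
μ = 4.369 − (-0.7722)·0.969 = 5.118.
E[T] = exp(μ + σ²/2) = exp(5.118 + 0.4697) = 267 ng/mL.

E[T] ≈ 267 ng/mL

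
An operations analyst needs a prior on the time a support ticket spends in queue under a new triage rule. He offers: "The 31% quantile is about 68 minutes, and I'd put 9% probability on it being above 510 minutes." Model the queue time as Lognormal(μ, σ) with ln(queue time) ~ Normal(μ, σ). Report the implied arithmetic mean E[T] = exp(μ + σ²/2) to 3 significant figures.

E[T] ≈ 214 minutes

If T ~ Lognormal(μ,σ) then ln T ~ Normal(μ,σ), so the p-quantile of ln T is μ + z_p·σ.
ln(68) = 4.22 and ln(510) = 6.234; z_{0.31} = -0.4959, z_{0.91} = 1.341.
σ = (6.234 − 4.22)/(1.341 − (-0.4959)) = 1.097.
μ = 4.22 − (-0.4959)·1.097 = 4.763.
E[T] = exp(μ + σ²/2) = exp(4.763 + 0.6018) = 214 minutes.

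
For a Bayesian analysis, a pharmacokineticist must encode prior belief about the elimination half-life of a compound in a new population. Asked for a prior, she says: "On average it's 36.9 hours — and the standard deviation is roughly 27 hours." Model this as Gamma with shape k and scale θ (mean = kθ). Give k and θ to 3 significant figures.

For Gamma(k, scale θ): mean = kθ, variance = kθ², so CV = 1/√k.
CV = SD/mean = 27/36.9 = 0.7317, hence k = 1/CV² = 1.87.
Then θ = mean/k = 36.9/1.87 = 19.8.

k ≈ 1.87, θ ≈ 19.8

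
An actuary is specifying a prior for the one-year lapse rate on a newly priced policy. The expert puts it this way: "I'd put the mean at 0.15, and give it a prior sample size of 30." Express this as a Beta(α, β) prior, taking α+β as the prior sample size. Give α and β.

Under the effective-sample-size interpretation, Beta(α, β) has prior mean α/(α+β) and prior sample size α+β.
So α+β = 30 and α/(α+β) = 0.15, giving α = 0.15·30 = 4.5 and β = 30 − 4.5 = 25.5.

α = 4.5, β = 25.5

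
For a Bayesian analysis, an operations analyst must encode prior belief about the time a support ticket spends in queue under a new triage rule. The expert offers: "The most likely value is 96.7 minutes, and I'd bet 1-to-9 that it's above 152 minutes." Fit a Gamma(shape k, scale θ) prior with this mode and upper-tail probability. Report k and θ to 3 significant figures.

k ≈ 10.2, θ ≈ 10.6

Gamma(k,θ) with k>1 has mode (k−1)θ, so θ = 96.7/(k−1).
Need P(X < 152) = 0.9 with θ tied to k this way. Start at k = 2, θ = 96.7: P(X<152) ≈ 0.466.
Too low — raise k to concentrate. Iterating converges to k ≈ 10.2.
Then θ = 96.7/(10.2−1) ≈ 10.6.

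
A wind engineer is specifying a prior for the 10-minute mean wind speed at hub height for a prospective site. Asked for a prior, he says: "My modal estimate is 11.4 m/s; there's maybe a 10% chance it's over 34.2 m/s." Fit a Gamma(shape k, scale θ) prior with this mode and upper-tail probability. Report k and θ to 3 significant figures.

Gamma(k,θ) with k>1 has mode (k−1)θ, so θ = 11.4/(k−1).
Need P(X < 34.2) = 0.9 with θ tied to k this way. Start at k = 2, θ = 11.4: P(X<34.2) ≈ 0.801.
Too low — raise k to concentrate. Iterating converges to k ≈ 2.58.
Then θ = 11.4/(2.58−1) ≈ 7.24.

k ≈ 2.58, θ ≈ 7.24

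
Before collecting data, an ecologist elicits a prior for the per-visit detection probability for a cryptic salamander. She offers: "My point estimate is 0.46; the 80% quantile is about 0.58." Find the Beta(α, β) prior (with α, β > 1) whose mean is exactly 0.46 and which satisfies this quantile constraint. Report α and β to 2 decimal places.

With mean 0.46 fixed, write α = 0.46s, β = 0.54s where s = α+β.
Need P(θ < 0.58) = 0.8 under Beta(0.46s, 0.54s). Normal approximation: (q−m)/√(m(1−m)/s) ≈ z_{0.8} = 0.842, so s ≈ 0.46·0.54·(0.842)²/(0.58−0.46)² = 12.2.
At s = 12.2: P(θ<0.58) ≈ 0.800. Adjusting to match 0.8 gives s ≈ 12.22.
So α = 0.46·12.22 ≈ 5.62, β = 0.54·12.22 ≈ 6.60.

α ≈ 5.62, β ≈ 6.60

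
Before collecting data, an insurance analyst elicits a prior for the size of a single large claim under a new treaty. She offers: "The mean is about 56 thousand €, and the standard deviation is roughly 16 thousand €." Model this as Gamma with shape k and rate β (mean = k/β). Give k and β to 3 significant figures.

k ≈ 12.2, β ≈ 0.219

For Gamma(k, rate β): mean = k/β, variance = k/β², so CV = 1/√k.
CV = SD/mean = 16/56 = 0.2857, hence k = 1/CV² = 12.2.
Then β = k/mean = 12.2/56 = 0.219.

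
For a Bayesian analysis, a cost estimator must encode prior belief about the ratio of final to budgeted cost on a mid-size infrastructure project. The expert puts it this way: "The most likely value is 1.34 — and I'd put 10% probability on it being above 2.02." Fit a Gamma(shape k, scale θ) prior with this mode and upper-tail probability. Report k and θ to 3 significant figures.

Gamma(k,θ) with k>1 has mode (k−1)θ, so θ = 1.34/(k−1).
Need P(X < 2.02) = 0.9 with θ tied to k this way. Start at k = 2, θ = 1.34: P(X<2.02) ≈ 0.445.
Too low — raise k to concentrate. Iterating converges to k ≈ 12.1.
Then θ = 1.34/(12.1−1) ≈ 0.121.

k ≈ 12.1, θ ≈ 0.121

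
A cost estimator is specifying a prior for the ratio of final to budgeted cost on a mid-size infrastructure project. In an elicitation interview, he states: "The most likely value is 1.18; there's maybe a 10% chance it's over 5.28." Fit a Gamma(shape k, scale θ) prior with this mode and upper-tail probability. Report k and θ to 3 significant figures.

Gamma(k,θ) with k>1 has mode (k−1)θ, so θ = 1.18/(k−1).
Need P(X < 5.28) = 0.9 with θ tied to k this way. Start at k = 2, θ = 1.18: P(X<5.28) ≈ 0.938.
Too high — lower k to spread out. Iterating converges to k ≈ 1.8.
Then θ = 1.18/(1.8−1) ≈ 1.47.

k ≈ 1.8, θ ≈ 1.47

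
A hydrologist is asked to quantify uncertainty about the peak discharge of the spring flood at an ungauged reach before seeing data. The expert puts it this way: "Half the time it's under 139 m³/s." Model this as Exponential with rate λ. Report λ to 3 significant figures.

Exponential median = ln 2 / λ, so λ = ln 2 / 139.0 = 0.00499.

λ ≈ 0.00499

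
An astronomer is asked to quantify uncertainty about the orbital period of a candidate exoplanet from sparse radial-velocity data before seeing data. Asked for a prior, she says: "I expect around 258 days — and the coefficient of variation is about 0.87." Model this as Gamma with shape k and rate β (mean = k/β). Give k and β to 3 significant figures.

For Gamma(k, rate β): mean = k/β, variance = k/β², so CV = 1/√k.
CV = 0.87, hence k = 1/CV² = 1.32.
Then β = k/mean = 1.32/258 = 0.00512.

k ≈ 1.32, β ≈ 0.00512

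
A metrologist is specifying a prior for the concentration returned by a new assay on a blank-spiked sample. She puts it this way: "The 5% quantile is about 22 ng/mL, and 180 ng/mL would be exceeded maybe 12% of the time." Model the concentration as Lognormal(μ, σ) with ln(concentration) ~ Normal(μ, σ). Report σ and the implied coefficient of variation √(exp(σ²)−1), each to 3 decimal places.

σ ≈ 0.745, CV ≈ 0.862

If T ~ Lognormal(μ,σ) then ln T ~ Normal(μ,σ), so the p-quantile of ln T is μ + z_p·σ.
ln(22) = 3.091 and ln(180) = 5.193; z_{0.05} = -1.645, z_{0.88} = 1.175.
σ = (5.193 − 3.091)/(1.175 − (-1.645)) = 0.745.
μ = 3.091 − (-1.645)·0.745 = 4.317.
CV = √(exp(σ²)−1) = √(exp(0.5556)−1) = 0.862.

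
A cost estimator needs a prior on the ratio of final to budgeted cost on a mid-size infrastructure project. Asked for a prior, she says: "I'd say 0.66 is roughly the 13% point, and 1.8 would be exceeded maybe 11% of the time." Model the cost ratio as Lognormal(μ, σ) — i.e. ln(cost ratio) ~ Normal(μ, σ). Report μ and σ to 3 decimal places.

If T ~ Lognormal(μ,σ) then ln T ~ Normal(μ,σ), so the p-quantile of ln T is μ + z_p·σ.
ln(0.66) = -0.4155 and ln(1.8) = 0.5878; z_{0.13} = -1.126, z_{0.89} = 1.227.
σ = (0.5878 − -0.4155)/(1.227 − (-1.126)) = 0.426.
μ = -0.4155 − (-1.126)·0.426 = 0.065.

μ ≈ 0.065, σ ≈ 0.426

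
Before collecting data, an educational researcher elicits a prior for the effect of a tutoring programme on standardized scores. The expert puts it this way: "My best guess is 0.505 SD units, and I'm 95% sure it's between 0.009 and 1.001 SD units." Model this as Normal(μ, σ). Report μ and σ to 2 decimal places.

A symmetric 95% interval runs μ ± z·σ with z = 1.96.
Half-width = 0.496, so σ = 0.496/1.96 = 0.25.
μ is the stated best guess, 0.51.

μ = 0.51, σ = 0.25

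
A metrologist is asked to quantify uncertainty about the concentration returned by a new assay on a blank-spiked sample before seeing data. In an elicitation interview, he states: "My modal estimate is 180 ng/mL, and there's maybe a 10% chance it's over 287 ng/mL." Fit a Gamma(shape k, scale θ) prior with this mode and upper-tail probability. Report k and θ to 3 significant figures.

k ≈ 9.63, θ ≈ 20.9

Gamma(k,θ) with k>1 has mode (k−1)θ, so θ = 180/(k−1).
Need P(X < 287) = 0.9 with θ tied to k this way. Start at k = 2, θ = 180: P(X<287) ≈ 0.473.
Too low — raise k to concentrate. Iterating converges to k ≈ 9.63.
Then θ = 180/(9.63−1) ≈ 20.9.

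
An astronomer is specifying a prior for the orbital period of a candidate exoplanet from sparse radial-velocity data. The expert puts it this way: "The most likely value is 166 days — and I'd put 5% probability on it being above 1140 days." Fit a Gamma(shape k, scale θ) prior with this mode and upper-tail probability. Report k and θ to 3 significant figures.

k ≈ 1.59, θ ≈ 280

Gamma(k,θ) with k>1 has mode (k−1)θ, so θ = 166/(k−1).
Need P(X < 1140) = 0.95 with θ tied to k this way. Start at k = 2, θ = 166: P(X<1140) ≈ 0.992.
Too high — lower k to spread out. Iterating converges to k ≈ 1.59.
Then θ = 166/(1.59−1) ≈ 280.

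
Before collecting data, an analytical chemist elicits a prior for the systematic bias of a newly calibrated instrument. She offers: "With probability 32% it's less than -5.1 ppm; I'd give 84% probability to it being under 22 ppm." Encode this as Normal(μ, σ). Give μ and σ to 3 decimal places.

For Normal(μ,σ), the p-quantile is μ + z_p·σ. Here z_{0.32} = -0.4677, z_{0.84} = 0.9945.
So -5.1 = μ − 0.4677σ and 22 = μ + 0.9945σ.
Subtracting: σ = (22 − -5.1)/(0.9945 − (-0.4677)) = 18.534.
Then μ = -5.1 − (-0.4677)·18.534 = 3.568.

μ = 3.568, σ = 18.534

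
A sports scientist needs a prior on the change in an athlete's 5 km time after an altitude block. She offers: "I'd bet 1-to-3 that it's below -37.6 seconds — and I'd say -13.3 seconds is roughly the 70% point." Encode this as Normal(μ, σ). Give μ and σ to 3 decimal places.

For Normal(μ,σ), the p-quantile is μ + z_p·σ. Here z_{0.25} = -0.6745, z_{0.7} = 0.5244.
So -37.6 = μ − 0.6745σ and -13.3 = μ + 0.5244σ.
Subtracting: σ = (-13.3 − -37.6)/(0.5244 − (-0.6745)) = 20.269.
Then μ = -37.6 − (-0.6745)·20.269 = -23.929.

μ = -23.929, σ = 20.269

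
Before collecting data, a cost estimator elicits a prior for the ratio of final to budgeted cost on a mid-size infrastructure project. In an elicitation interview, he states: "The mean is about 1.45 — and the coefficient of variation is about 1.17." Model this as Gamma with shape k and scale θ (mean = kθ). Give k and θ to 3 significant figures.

For Gamma(k, scale θ): mean = kθ, variance = kθ², so CV = 1/√k.
CV = 1.17, hence k = 1/CV² = 0.731.
Then θ = mean/k = 1.45/0.731 = 1.98.

k ≈ 0.731, θ ≈ 1.98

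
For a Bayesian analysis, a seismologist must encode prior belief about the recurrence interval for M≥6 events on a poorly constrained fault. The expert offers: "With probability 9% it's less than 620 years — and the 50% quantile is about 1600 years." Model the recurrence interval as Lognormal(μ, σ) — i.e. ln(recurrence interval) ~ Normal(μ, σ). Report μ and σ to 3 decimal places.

μ ≈ 7.378, σ ≈ 0.707

If T ~ Lognormal(μ,σ) then ln T ~ Normal(μ,σ), so the p-quantile of ln T is μ + z_p·σ.
ln(620) = 6.43 and ln(1600) = 7.378; z_{0.09} = -1.341, z_{0.5} = 0.
σ = (7.378 − 6.43)/(0 − (-1.341)) = 0.707.
μ = 6.43 − (-1.341)·0.707 = 7.378.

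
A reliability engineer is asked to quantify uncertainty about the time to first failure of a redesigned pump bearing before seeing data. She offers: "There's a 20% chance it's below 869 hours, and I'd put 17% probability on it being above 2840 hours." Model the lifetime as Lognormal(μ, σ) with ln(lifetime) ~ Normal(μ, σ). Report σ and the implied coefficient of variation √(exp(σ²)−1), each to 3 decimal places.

If T ~ Lognormal(μ,σ) then ln T ~ Normal(μ,σ), so the p-quantile of ln T is μ + z_p·σ.
ln(869) = 6.767 and ln(2840) = 7.952; z_{0.2} = -0.8416, z_{0.83} = 0.9542.
σ = (7.952 − 6.767)/(0.9542 − (-0.8416)) = 0.659.
μ = 6.767 − (-0.8416)·0.659 = 7.322.
CV = √(exp(σ²)−1) = √(exp(0.4349)−1) = 0.738.

σ ≈ 0.659, CV ≈ 0.738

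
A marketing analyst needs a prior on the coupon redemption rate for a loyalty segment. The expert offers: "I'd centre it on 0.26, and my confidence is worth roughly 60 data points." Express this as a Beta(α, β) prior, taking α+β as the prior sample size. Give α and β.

Under the effective-sample-size interpretation, Beta(α, β) has prior mean α/(α+β) and prior sample size α+β.
So α+β = 60 and α/(α+β) = 0.26, giving α = 0.26·60 = 15.6 and β = 60 − 15.6 = 44.4.

α = 15.6, β = 44.4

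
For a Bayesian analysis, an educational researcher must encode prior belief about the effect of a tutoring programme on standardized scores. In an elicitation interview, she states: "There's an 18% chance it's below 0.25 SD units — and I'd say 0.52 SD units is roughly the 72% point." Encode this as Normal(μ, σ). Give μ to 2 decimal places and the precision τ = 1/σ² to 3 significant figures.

μ = 0.41, τ = 30.8

For Normal(μ,σ), the p-quantile is μ + z_p·σ. Here z_{0.18} = -0.9154, z_{0.72} = 0.5828.
So 0.25 = μ − 0.9154σ and 0.52 = μ + 0.5828σ.
Subtracting: σ = (0.52 − 0.25)/(0.5828 − (-0.9154)) = 0.18.
Then μ = 0.25 − (-0.9154)·0.18 = 0.41.
Precision τ = 1/σ² = 1/0.1802² = 30.8.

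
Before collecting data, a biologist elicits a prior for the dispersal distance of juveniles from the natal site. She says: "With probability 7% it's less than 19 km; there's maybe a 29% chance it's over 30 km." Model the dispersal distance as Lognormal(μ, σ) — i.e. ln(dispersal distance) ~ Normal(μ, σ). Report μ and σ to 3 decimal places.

If T ~ Lognormal(μ,σ) then ln T ~ Normal(μ,σ), so the p-quantile of ln T is μ + z_p·σ.
ln(19) = 2.944 and ln(30) = 3.401; z_{0.07} = -1.476, z_{0.71} = 0.5534.
σ = (3.401 − 2.944)/(0.5534 − (-1.476)) = 0.225.
μ = 2.944 − (-1.476)·0.225 = 3.277.

μ ≈ 3.277, σ ≈ 0.225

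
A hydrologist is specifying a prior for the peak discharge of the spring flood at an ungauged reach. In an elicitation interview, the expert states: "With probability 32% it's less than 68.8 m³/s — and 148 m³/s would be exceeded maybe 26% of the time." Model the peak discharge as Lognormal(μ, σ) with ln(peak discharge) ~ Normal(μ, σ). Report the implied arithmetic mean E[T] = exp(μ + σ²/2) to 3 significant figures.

If T ~ Lognormal(μ,σ) then ln T ~ Normal(μ,σ), so the p-quantile of ln T is μ + z_p·σ.
ln(68.8) = 4.231 and ln(148) = 4.997; z_{0.32} = -0.4677, z_{0.74} = 0.6433.
σ = (4.997 − 4.231)/(0.6433 − (-0.4677)) = 0.689.
μ = 4.231 − (-0.4677)·0.689 = 4.554.
E[T] = exp(μ + σ²/2) = exp(4.554 + 0.2377) = 120 m³/s.

E[T] ≈ 120 m³/s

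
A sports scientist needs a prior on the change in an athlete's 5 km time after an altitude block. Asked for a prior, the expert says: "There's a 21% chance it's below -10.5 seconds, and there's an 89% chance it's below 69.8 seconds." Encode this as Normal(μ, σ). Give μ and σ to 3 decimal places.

μ = 21.353, σ = 39.499

The p-quantile of Normal(μ,σ) is μ + z_p·σ, with z_{0.21} = -0.8064 and z_{0.89} = 1.227.
Eliminate σ: μ = (z₂·x₁ − z₁·x₂)/(z₂ − z₁) = (1.227·-10.5 − (-0.8064)·69.8)/2.033 = 21.353.
Then σ = (x₂ − x₁)/(z₂ − z₁) = (69.8 − -10.5)/2.033 = 39.499.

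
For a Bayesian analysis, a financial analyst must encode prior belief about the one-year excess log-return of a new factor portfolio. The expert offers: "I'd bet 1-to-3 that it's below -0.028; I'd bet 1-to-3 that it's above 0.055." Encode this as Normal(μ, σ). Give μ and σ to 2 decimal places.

μ = 0.01, σ = 0.06

The p-quantile of Normal(μ,σ) is μ + z_p·σ, with z_{0.25} = -0.6745 and z_{0.75} = 0.6745.
Eliminate σ: μ = (z₂·x₁ − z₁·x₂)/(z₂ − z₁) = (0.6745·-0.028 − (-0.6745)·0.055)/1.349 = 0.01.
Then σ = (x₂ − x₁)/(z₂ − z₁) = (0.055 − -0.028)/1.349 = 0.06.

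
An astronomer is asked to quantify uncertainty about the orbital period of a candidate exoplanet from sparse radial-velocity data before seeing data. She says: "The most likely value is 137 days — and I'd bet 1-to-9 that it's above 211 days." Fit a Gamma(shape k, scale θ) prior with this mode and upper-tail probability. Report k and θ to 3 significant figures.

k ≈ 11, θ ≈ 13.7

Gamma(k,θ) with k>1 has mode (k−1)θ, so θ = 137/(k−1).
Need P(X < 211) = 0.9 with θ tied to k this way. Start at k = 2, θ = 137: P(X<211) ≈ 0.456.
Too low — raise k to concentrate. Iterating converges to k ≈ 11.
Then θ = 137/(11−1) ≈ 13.7.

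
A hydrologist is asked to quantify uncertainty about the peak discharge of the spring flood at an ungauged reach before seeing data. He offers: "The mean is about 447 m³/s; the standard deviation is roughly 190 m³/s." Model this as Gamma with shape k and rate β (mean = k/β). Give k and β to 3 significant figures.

k ≈ 5.53, β ≈ 0.0124

For Gamma(k, rate β): mean = k/β, variance = k/β², so CV = 1/√k.
CV = SD/mean = 190/447 = 0.4251, hence k = 1/CV² = 5.53.
Then β = k/mean = 5.53/447 = 0.0124.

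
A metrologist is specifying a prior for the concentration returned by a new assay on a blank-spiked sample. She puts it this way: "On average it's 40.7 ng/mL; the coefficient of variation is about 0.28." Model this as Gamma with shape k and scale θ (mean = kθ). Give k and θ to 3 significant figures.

k ≈ 12.8, θ ≈ 3.19

For Gamma(k, scale θ): mean = kθ, variance = kθ², so CV = 1/√k.
CV = 0.28, hence k = 1/CV² = 12.8.
Then θ = mean/k = 40.7/12.8 = 3.19.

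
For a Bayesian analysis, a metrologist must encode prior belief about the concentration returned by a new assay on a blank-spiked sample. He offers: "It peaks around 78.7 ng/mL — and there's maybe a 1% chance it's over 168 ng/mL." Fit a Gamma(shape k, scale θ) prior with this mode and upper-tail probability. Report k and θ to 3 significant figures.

Gamma(k,θ) with k>1 has mode (k−1)θ, so θ = 78.7/(k−1).
Need P(X < 168) = 0.99 with θ tied to k this way. Start at k = 2, θ = 78.7: P(X<168) ≈ 0.629.
Too low — raise k to concentrate. Iterating converges to k ≈ 9.43.
Then θ = 78.7/(9.43−1) ≈ 9.33.

k ≈ 9.43, θ ≈ 9.33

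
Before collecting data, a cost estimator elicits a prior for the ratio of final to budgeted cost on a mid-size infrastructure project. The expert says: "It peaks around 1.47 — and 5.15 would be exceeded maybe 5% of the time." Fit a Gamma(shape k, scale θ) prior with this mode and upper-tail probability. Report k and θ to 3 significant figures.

Gamma(k,θ) with k>1 has mode (k−1)θ, so θ = 1.47/(k−1).
Need P(X < 5.15) = 0.95 with θ tied to k this way. Start at k = 2, θ = 1.47: P(X<5.15) ≈ 0.864.
Too low — raise k to concentrate. Iterating converges to k ≈ 2.64.
Then θ = 1.47/(2.64−1) ≈ 0.895.

k ≈ 2.64, θ ≈ 0.895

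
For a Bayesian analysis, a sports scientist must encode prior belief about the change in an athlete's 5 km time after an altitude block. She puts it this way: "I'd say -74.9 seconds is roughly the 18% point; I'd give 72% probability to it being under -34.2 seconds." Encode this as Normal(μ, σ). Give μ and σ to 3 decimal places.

For Normal(μ,σ), the p-quantile is μ + z_p·σ. Here z_{0.18} = -0.9154, z_{0.72} = 0.5828.
So -74.9 = μ − 0.9154σ and -34.2 = μ + 0.5828σ.
Subtracting: σ = (-34.2 − -74.9)/(0.5828 − (-0.9154)) = 27.166.
Then μ = -74.9 − (-0.9154)·27.166 = -50.033.

μ = -50.033, σ = 27.166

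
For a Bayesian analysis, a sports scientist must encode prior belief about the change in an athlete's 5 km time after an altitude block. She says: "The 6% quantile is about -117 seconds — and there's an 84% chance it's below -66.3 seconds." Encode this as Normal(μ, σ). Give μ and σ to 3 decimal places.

The p-quantile of Normal(μ,σ) is μ + z_p·σ, with z_{0.06} = -1.555 and z_{0.84} = 0.9945.
Eliminate σ: μ = (z₂·x₁ − z₁·x₂)/(z₂ − z₁) = (0.9945·-117 − (-1.555)·-66.3)/2.549 = -86.078.
Then σ = (x₂ − x₁)/(z₂ − z₁) = (-66.3 − -117)/2.549 = 19.888.

μ = -86.078, σ = 19.888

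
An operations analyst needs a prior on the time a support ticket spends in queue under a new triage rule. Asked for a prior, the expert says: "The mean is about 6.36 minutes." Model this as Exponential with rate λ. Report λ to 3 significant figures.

λ ≈ 0.157

Exponential mean = 1/λ, so λ = 1/6.36 = 0.157.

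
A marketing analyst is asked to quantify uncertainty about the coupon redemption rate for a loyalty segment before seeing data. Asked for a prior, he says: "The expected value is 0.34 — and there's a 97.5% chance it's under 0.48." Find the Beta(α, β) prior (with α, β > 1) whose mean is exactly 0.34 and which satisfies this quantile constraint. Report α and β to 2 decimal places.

α ≈ 15.92, β ≈ 30.90

With mean 0.34 fixed, write α = 0.34s, β = 0.66s where s = α+β.
Need P(θ < 0.48) = 0.975 under Beta(0.34s, 0.66s). Normal approximation: (q−m)/√(m(1−m)/s) ≈ z_{0.975} = 1.96, so s ≈ 0.34·0.66·(1.96)²/(0.48−0.34)² = 44.0.
At s = 44.0: P(θ<0.48) ≈ 0.971. Adjusting to match 0.975 gives s ≈ 46.82.
So α = 0.34·46.82 ≈ 15.92, β = 0.66·46.82 ≈ 30.90.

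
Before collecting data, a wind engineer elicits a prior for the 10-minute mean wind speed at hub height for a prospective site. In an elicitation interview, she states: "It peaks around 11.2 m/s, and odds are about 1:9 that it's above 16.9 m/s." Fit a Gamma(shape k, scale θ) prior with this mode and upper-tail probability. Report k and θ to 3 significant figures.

k ≈ 12, θ ≈ 1.02

Gamma(k,θ) with k>1 has mode (k−1)θ, so θ = 11.2/(k−1).
Need P(X < 16.9) = 0.9 with θ tied to k this way. Start at k = 2, θ = 11.2: P(X<16.9) ≈ 0.445.
Too low — raise k to concentrate. Iterating converges to k ≈ 12.
Then θ = 11.2/(12−1) ≈ 1.02.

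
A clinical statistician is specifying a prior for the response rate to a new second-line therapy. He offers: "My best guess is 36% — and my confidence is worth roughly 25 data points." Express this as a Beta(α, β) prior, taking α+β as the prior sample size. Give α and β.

Under the effective-sample-size interpretation, Beta(α, β) has prior mean α/(α+β) and prior sample size α+β.
So α+β = 25 and α/(α+β) = 0.36, giving α = 0.36·25 = 9 and β = 25 − 9 = 16.

α = 9, β = 16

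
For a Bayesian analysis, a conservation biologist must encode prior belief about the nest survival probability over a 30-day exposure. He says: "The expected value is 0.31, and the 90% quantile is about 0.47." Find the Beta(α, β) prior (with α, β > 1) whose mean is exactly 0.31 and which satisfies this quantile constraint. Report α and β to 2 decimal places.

With mean 0.31 fixed, write α = 0.31s, β = 0.69s where s = α+β.
Need P(θ < 0.47) = 0.9 under Beta(0.31s, 0.69s). Normal approximation: (q−m)/√(m(1−m)/s) ≈ z_{0.9} = 1.28, so s ≈ 0.31·0.69·(1.28)²/(0.47−0.31)² = 13.7.
At s = 13.7: P(θ<0.47) ≈ 0.896. Adjusting to match 0.9 gives s ≈ 14.30.
So α = 0.31·14.30 ≈ 4.43, β = 0.69·14.30 ≈ 9.87.

α ≈ 4.43, β ≈ 9.87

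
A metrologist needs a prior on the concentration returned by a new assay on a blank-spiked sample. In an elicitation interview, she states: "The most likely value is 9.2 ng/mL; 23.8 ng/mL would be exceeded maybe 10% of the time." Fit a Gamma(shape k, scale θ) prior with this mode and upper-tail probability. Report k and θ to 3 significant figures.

k ≈ 3.12, θ ≈ 4.33

Gamma(k,θ) with k>1 has mode (k−1)θ, so θ = 9.2/(k−1).
Need P(X < 23.8) = 0.9 with θ tied to k this way. Start at k = 2, θ = 9.2: P(X<23.8) ≈ 0.730.
Too low — raise k to concentrate. Iterating converges to k ≈ 3.12.
Then θ = 9.2/(3.12−1) ≈ 4.33.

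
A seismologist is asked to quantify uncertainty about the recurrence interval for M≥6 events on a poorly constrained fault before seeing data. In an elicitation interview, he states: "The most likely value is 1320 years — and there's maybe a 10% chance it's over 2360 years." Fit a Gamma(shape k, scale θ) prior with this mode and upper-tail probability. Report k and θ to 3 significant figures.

Gamma(k,θ) with k>1 has mode (k−1)θ, so θ = 1320/(k−1).
Need P(X < 2360) = 0.9 with θ tied to k this way. Start at k = 2, θ = 1320: P(X<2360) ≈ 0.534.
Too low — raise k to concentrate. Iterating converges to k ≈ 6.64.
Then θ = 1320/(6.64−1) ≈ 234.

k ≈ 6.64, θ ≈ 234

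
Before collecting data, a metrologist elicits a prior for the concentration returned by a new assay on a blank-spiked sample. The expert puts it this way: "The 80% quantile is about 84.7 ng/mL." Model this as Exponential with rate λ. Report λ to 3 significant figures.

λ ≈ 0.019

P(T < 84.7) = 1 − e^(−λ·84.7) = 0.8, so λ = −ln(1−0.8)/84.7 = −ln(0.2)/84.7 = 0.019.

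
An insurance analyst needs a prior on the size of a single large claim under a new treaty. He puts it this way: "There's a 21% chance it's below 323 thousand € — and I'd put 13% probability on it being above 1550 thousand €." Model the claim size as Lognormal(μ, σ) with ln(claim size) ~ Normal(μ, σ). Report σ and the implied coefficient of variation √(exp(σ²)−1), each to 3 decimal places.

If T ~ Lognormal(μ,σ) then ln T ~ Normal(μ,σ), so the p-quantile of ln T is μ + z_p·σ.
ln(323) = 5.778 and ln(1550) = 7.346; z_{0.21} = -0.8064, z_{0.87} = 1.126.
σ = (7.346 − 5.778)/(1.126 − (-0.8064)) = 0.811.
μ = 5.778 − (-0.8064)·0.811 = 6.432.
CV = √(exp(σ²)−1) = √(exp(0.6584)−1) = 0.965.

σ ≈ 0.811, CV ≈ 0.965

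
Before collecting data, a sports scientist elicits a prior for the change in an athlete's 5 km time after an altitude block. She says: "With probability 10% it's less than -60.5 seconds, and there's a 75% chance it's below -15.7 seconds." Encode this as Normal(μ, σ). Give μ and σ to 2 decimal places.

μ = -31.15, σ = 22.90

For Normal(μ,σ), the p-quantile is μ + z_p·σ. Here z_{0.1} = -1.282, z_{0.75} = 0.6745.
So -60.5 = μ − 1.282σ and -15.7 = μ + 0.6745σ.
Subtracting: σ = (-15.7 − -60.5)/(0.6745 − (-1.282)) = 22.90.
Then μ = -60.5 − (-1.282)·22.90 = -31.15.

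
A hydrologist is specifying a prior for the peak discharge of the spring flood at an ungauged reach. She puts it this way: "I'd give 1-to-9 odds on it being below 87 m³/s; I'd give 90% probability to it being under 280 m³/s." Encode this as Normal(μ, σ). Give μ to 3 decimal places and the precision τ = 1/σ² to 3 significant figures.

μ = 183.500, τ = 0.000176

For Normal(μ,σ), the p-quantile is μ + z_p·σ. Here z_{0.1} = -1.282, z_{0.9} = 1.282.
So 87 = μ − 1.282σ and 280 = μ + 1.282σ.
Subtracting: σ = (280 − 87)/(1.282 − (-1.282)) = 75.299.
Then μ = 87 − (-1.282)·75.299 = 183.500.
Precision τ = 1/σ² = 1/75.3² = 0.000176.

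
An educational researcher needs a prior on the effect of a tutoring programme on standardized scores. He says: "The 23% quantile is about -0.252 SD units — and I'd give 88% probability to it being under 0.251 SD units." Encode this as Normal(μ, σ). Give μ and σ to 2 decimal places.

The p-quantile of Normal(μ,σ) is μ + z_p·σ, with z_{0.23} = -0.7388 and z_{0.88} = 1.175.
Eliminate σ: μ = (z₂·x₁ − z₁·x₂)/(z₂ − z₁) = (1.175·-0.252 − (-0.7388)·0.251)/1.914 = -0.06.
Then σ = (x₂ − x₁)/(z₂ − z₁) = (0.251 − -0.252)/1.914 = 0.26.

μ = -0.06, σ = 0.26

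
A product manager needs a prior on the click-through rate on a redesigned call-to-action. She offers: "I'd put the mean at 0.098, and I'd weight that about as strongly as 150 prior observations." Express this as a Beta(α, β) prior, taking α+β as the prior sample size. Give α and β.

Under the effective-sample-size interpretation, Beta(α, β) has prior mean α/(α+β) and prior sample size α+β.
So α+β = 150 and α/(α+β) = 0.098, giving α = 0.098·150 = 14.7 and β = 150 − 14.7 = 135.3.

α = 14.7, β = 135.3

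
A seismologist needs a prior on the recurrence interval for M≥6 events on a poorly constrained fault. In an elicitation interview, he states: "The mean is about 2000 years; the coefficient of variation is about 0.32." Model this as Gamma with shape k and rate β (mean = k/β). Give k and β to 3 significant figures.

k ≈ 9.77, β ≈ 0.00488

For Gamma(k, rate β): mean = k/β, variance = k/β², so CV = 1/√k.
CV = 0.32, hence k = 1/CV² = 9.77.
Then β = k/mean = 9.77/2000 = 0.00488.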